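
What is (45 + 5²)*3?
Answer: 210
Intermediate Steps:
(45 + 5²)*3 = (45 + 25)*3 = 70*3 = 210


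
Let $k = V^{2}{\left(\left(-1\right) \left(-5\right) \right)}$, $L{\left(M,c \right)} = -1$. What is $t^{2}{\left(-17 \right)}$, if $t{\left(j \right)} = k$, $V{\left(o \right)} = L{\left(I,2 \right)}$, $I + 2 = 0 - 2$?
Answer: $1$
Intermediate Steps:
$I = -4$ ($I = -2 + \left(0 - 2\right) = -2 - 2 = -4$)
$V{\left(o \right)} = -1$
$k = 1$ ($k = \left(-1\right)^{2} = 1$)
$t{\left(j \right)} = 1$
$t^{2}{\left(-17 \right)} = 1^{2} = 1$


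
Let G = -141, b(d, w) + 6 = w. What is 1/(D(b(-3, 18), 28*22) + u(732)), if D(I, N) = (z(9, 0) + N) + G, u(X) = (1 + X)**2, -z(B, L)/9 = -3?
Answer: 1/537791 ≈ 1.8595e-6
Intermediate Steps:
b(d, w) = -6 + w
z(B, L) = 27 (z(B, L) = -9*(-3) = 27)
D(I, N) = -114 + N (D(I, N) = (27 + N) - 141 = -114 + N)
1/(D(b(-3, 18), 28*22) + u(732)) = 1/((-114 + 28*22) + (1 + 732)**2) = 1/((-114 + 616) + 733**2) = 1/(502 + 537289) = 1/537791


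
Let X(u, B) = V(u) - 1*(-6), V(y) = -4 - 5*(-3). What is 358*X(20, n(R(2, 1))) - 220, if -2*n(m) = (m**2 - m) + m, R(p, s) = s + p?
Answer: 5866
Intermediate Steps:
V(y) = 11 (V(y) = -4 + 15 = 11)
R(p, s) = p + s
n(m) = -m**2/2 (n(m) = -((m**2 - m) + m)/2 = -m**2/2)
X(u, B) = 17 (X(u, B) = 11 - 1*(-6) = 11 + 6 = 17)
358*X(20, n(R(2, 1))) - 220 = 358*17 - 220 = 6086 - 220 = 5866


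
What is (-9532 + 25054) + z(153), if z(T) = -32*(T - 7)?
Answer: 10850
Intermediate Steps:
z(T) = 224 - 32*T (z(T) = -32*(-7 + T) = 224 - 32*T)
(-9532 + 25054) + z(153) = (-9532 + 25054) + (224 - 32*153) = 15522 + (224 - 4896) = 15522 - 4672 = 10850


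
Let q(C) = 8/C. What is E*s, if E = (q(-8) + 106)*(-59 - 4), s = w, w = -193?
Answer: 1276695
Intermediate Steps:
s = -193
E = -6615 (E = (8/(-8) + 106)*(-59 - 4) = (8*(-⅛) + 106)*(-63) = (-1 + 106)*(-63) = 105*(-63) = -6615)
E*s = -6615*(-193) = 1276695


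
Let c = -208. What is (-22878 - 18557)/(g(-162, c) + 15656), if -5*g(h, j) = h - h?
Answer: -41435/15656 ≈ -2.6466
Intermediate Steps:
g(h, j) = 0 (g(h, j) = -(h - h)/5 = -1/5*0 = 0)
(-22878 - 18557)/(g(-162, c) + 15656) = (-22878 - 18557)/(0 + 15656) = -41435/15656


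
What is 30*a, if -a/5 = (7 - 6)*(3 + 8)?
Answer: -1650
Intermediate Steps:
a = -55 (a = -5*(7 - 6)*(3 + 8) = -5*11 = -55)
30*a = 30*(-55) = -1650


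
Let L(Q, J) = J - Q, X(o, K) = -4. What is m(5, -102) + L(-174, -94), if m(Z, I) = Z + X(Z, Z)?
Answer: 81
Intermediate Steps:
m(Z, I) = -4 + Z (m(Z, I) = Z - 4 = -4 + Z)
m(5, -102) + L(-174, -94) = (-4 + 5) + (-94 - 1*(-174)) = 1 + (-94 + 174) = 1 + 80 = 81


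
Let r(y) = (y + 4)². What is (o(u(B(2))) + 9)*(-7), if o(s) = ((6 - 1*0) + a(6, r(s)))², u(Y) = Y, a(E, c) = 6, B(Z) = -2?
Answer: -1071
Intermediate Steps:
r(y) = (4 + y)²
o(s) = 144 (o(s) = ((6 - 1*0) + 6)² = ((6 + 0) + 6)² = (6 + 6)² = 12² = 144)
(o(u(B(2))) + 9)*(-7) = (144 + 9)*(-7) = 153*(-7) = -1071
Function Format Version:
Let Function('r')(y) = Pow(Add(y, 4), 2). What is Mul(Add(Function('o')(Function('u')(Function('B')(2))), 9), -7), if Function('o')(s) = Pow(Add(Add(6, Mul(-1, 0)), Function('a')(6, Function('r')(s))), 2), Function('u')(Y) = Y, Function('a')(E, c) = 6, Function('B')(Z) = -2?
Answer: -1071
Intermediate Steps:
Function('r')(y) = Pow(Add(4, y), 2)
Function('o')(s) = 144 (Function('o')(s) = Pow(Add(Add(6, Mul(-1, 0)), 6), 2) = Pow(Add(Add(6, 0), 6), 2) = Pow(Add(6, 6), 2) = Pow(12, 2) = 144)
Mul(Add(Function('o')(Function('u')(Function('B')(2))), 9), -7) = Mul(Add(144, 9), -7) = Mul(153, -7) = -1071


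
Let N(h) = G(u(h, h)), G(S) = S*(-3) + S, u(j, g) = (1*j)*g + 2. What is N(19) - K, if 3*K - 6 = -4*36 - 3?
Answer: -679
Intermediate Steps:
u(j, g) = 2 + g*j (u(j, g) = j*g + 2 = g*j + 2 = 2 + g*j)
G(S) = -2*S (G(S) = -3*S + S = -2*S)
N(h) = -4 - 2*h² (N(h) = -2*(2 + h*h) = -2*(2 + h²) = -4 - 2*h²)
K = -47 (K = 2 + (-4*36 - 3)/3 = 2 + (-144 - 3)/3 = 2 + (⅓)*(-147) = 2 - 49 = -47)
N(19) - K = (-4 - 2*19²) - 1*(-47) = (-4 - 2*361) + 47 = (-4 - 722) + 47 = -726 + 47 = -679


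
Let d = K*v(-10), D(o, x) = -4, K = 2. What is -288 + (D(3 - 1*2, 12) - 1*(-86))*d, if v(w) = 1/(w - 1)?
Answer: -3332/11 ≈ -302.91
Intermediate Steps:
v(w) = 1/(-1 + w)
d = -2/11 (d = 2/(-1 - 10) = 2/(-11) = 2*(-1/11) = -2/11 ≈ -0.18182)
-288 + (D(3 - 1*2, 12) - 1*(-86))*d = -288 + (-4 - 1*(-86))*(-2/11) = -288 + (-4 + 86)*(-2/11) = -288 + 82*(-2/11) = -288 - 164/11 = -3332/11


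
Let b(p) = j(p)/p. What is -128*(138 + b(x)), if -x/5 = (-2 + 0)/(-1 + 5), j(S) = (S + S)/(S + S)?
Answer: -88576/5 ≈ -17715.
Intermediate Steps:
j(S) = 1 (j(S) = (2*S)/((2*S)) = (2*S)*(1/(2*S)) = 1)
x = 5/2 (x = -5*(-2 + 0)/(-1 + 5) = -(-10)/4 = -5*(-1/2) = 5/2 ≈ 2.5000)
b(p) = 1/p
-128*(138 + b(x)) = -128*(138 + 1/(5/2)) = -128*(138 + 2/5) = -128*692/5 = -88576/5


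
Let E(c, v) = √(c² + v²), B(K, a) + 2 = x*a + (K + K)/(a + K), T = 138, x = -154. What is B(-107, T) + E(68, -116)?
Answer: -659088/31 + 4*√1130 ≈ -21126.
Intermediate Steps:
B(K, a) = -2 - 154*a + 2*K/(K + a) (B(K, a) = -2 + (-154*a + (K + K)/(a + K)) = -2 + (-154*a + (2*K)/(K + a)) = -2 + (-154*a + 2*K/(K + a)) = -2 - 154*a + 2*K/(K + a))
B(-107, T) + E(68, -116) = 2*138*(-1 - 77*(-107) - 77*138)/(-107 + 138) + √(68² + (-116)²) = 2*138*(-1 + 8239 - 10626)/31 + √(4624 + 13456) = 2*138*(1/31)*(-2388) + √18080 = -659088/31 + 4*√1130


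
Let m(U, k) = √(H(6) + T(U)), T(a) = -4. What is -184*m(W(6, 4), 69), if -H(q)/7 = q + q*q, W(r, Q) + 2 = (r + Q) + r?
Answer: -184*I*√298 ≈ -3176.3*I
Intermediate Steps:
W(r, Q) = -2 + Q + 2*r (W(r, Q) = -2 + ((r + Q) + r) = -2 + ((Q + r) + r) = -2 + (Q + 2*r) = -2 + Q + 2*r)
H(q) = -7*q - 7*q² (H(q) = -7*(q + q*q) = -7*(q + q²) = -7*q - 7*q²)
m(U, k) = I*√298 (m(U, k) = √(-7*6*(1 + 6) - 4) = √(-7*6*7 - 4) = √(-294 - 4) = √(-298) = I*√298)
-184*m(W(6, 4), 69) = -184*I*√298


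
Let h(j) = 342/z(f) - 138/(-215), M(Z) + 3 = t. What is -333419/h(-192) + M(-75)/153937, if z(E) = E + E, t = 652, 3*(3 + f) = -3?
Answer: 44139971220817/5574520581 ≈ 7918.2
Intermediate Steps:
f = -4 (f = -3 + (⅓)*(-3) = -3 - 1 = -4)
M(Z) = 649 (M(Z) = -3 + 652 = 649)
z(E) = 2*E
h(j) = -36213/860 (h(j) = 342/((2*(-4))) - 138/(-215) = 342/(-8) - 138*(-1/215) = 342*(-⅛) + 138/215 = -171/4 + 138/215 = -36213/860)
-333419/h(-192) + M(-75)/153937 = -333419/(-36213/860) + 649/153937 = -333419*(-860/36213) + 649*(1/153937) = 286740340/36213 + 649/153937 = 44139971220817/5574520581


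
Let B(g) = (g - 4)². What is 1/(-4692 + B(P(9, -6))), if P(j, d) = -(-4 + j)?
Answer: -1/4611 ≈ -0.00021687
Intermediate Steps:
P(j, d) = 4 - j
B(g) = (-4 + g)²
1/(-4692 + B(P(9, -6))) = 1/(-4692 + (-4 + (4 - 1*9))²) = 1/(-4692 + (-4 + (4 - 9))²) = 1/(-4692 + (-4 - 5)²) = 1/(-4692 + (-9)²) = 1/(-4692 + 81) = 1/(-4611) = -1/4611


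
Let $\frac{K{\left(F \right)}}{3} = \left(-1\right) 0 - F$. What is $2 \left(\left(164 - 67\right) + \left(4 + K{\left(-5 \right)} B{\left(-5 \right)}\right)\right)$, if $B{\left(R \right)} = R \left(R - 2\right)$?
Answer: $1252$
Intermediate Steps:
$K{\left(F \right)} = - 3 F$ ($K{\left(F \right)} = 3 \left(\left(-1\right) 0 - F\right) = 3 \left(0 - F\right) = 3 \left(- F\right) = - 3 F$)
$B{\left(R \right)} = R \left(-2 + R\right)$
$2 \left(\left(164 - 67\right) + \left(4 + K{\left(-5 \right)} B{\left(-5 \right)}\right)\right) = 2 \left(\left(164 - 67\right) + \left(4 + \left(-3\right) \left(-5\right) \left(- 5 \left(-2 - 5\right)\right)\right)\right) = 2 \left(97 + \left(4 + 15 \left(\left(-5\right) \left(-7\right)\right)\right)\right) = 2 \left(97 + \left(4 + 15 \cdot 35\right)\right) = 2 \left(97 + \left(4 + 525\right)\right) = 2 \left(97 + 529\right) = 2 \cdot 626 = 1252$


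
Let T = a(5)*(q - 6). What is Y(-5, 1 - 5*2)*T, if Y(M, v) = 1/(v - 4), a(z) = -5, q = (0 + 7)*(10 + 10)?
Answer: 670/13 ≈ 51.538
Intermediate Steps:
q = 140 (q = 7*20 = 140)
T = -670 (T = -5*(140 - 6) = -5*134 = -670)
Y(M, v) = 1/(-4 + v)
Y(-5, 1 - 5*2)*T = -670/(-4 + (1 - 5*2)) = -670/(-4 + (1 - 10)) = -670/(-4 - 9) = -670/(-13) = -1/13*(-670) = 670/13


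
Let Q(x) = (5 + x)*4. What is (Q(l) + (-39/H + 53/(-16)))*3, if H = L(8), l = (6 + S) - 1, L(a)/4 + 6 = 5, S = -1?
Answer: 2037/16 ≈ 127.31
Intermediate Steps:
L(a) = -4 (L(a) = -24 + 4*5 = -24 + 20 = -4)
l = 4 (l = (6 - 1) - 1 = 5 - 1 = 4)
H = -4
Q(x) = 20 + 4*x
(Q(l) + (-39/H + 53/(-16)))*3 = ((20 + 4*4) + (-39/(-4) + 53/(-16)))*3 = ((20 + 16) + (-39*(-¼) + 53*(-1/16)))*3 = (36 + (39/4 - 53/16))*3 = (36 + 103/16)*3 = (679/16)*3 = 2037/16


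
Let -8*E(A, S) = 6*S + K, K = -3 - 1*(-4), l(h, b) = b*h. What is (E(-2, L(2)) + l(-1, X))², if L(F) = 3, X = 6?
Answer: 4489/64 ≈ 70.141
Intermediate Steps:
K = 1 (K = -3 + 4 = 1)
E(A, S) = -⅛ - 3*S/4 (E(A, S) = -(6*S + 1)/8 = -(1 + 6*S)/8 = -⅛ - 3*S/4)
(E(-2, L(2)) + l(-1, X))² = ((-⅛ - ¾*3) + 6*(-1))² = ((-⅛ - 9/4) - 6)² = (-19/8 - 6)² = (-67/8)² = 4489/64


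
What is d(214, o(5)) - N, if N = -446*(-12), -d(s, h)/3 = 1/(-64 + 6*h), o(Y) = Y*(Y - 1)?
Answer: -299715/56 ≈ -5352.1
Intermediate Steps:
o(Y) = Y*(-1 + Y)
d(s, h) = -3/(-64 + 6*h)
N = 5352
d(214, o(5)) - N = -3/(-64 + 6*(5*(-1 + 5))) - 1*5352 = -3/(-64 + 6*(5*4)) - 5352 = -3/(-64 + 6*20) - 5352 = -3/(-64 + 120) - 5352 = -3/56 - 5352 = -299715/56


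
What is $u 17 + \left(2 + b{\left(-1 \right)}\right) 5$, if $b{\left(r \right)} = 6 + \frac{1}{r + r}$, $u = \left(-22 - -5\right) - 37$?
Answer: $- \frac{1761}{2} \approx -880.5$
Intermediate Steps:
$u = -54$ ($u = \left(-22 + 5\right) - 37 = -17 - 37 = -54$)
$b{\left(r \right)} = 6 + \frac{1}{2 r}$
$u 17 + \left(2 + b{\left(-1 \right)}\right) 5 = \left(-54\right) 17 + \left(2 + \left(6 + \frac{1}{2 \left(-1\right)}\right)\right) 5 = -918 + \left(2 + \left(6 + \frac{1}{2} \left(-1\right)\right)\right) 5 = -918 + \left(2 + \left(6 - \frac{1}{2}\right)\right) 5 = -918 + \left(2 + \frac{11}{2}\right) 5 = -918 + \frac{15}{2} \cdot 5 = -918 + \frac{75}{2} = - \frac{1761}{2}$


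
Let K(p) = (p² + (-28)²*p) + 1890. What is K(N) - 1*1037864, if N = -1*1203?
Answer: -531917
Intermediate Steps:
N = -1203
K(p) = 1890 + p² + 784*p (K(p) = (p² + 784*p) + 1890 = 1890 + p² + 784*p)
K(N) - 1*1037864 = (1890 + (-1203)² + 784*(-1203)) - 1*1037864 = (1890 + 1447209 - 943152) - 1037864 = 505947 - 1037864 = -531917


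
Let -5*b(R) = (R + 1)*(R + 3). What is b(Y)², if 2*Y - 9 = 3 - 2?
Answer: 2304/25 ≈ 92.160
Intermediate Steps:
Y = 5 (Y = 9/2 + (3 - 2)/2 = 9/2 + (½)*1 = 9/2 + ½ = 5)
b(R) = -(1 + R)*(3 + R)/5 (b(R) = -(R + 1)*(R + 3)/5 = -(1 + R)*(3 + R)/5)
b(Y)² = (-⅗ - ⅘*5 - ⅕*5²)² = (-⅗ - 4 - ⅕*25)² = (-⅗ - 4 - 5)² = (-48/5)² = 2304/25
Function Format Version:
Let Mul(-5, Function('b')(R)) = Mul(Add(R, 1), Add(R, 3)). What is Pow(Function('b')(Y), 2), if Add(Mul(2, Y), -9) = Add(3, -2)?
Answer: Rational(2304, 25) ≈ 92.160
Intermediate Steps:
Y = 5 (Y = Add(Rational(9, 2), Mul(Rational(1, 2), Add(3, -2))) = Add(Rational(9, 2), Mul(Rational(1, 2), 1)) = Add(Rational(9, 2), Rational(1, 2)) = 5)
Function('b')(R) = Mul(Rational(-1, 5), Add(1, R), Add(3, R)) (Function('b')(R) = Mul(Rational(-1, 5), Mul(Add(R, 1), Add(R, 3))) = Mul(Rational(-1, 5), Mul(Add(1, R), Add(3, R))) = Mul(Rational(-1, 5), Add(1, R), Add(3, R)))
Pow(Function('b')(Y), 2) = Pow(Add(Rational(-3, 5), Mul(Rational(-4, 5), 5), Mul(Rational(-1, 5), Pow(5, 2))), 2) = Pow(Add(Rational(-3, 5), -4, Mul(Rational(-1, 5), 25)), 2) = Pow(Add(Rational(-3, 5), -4, -5), 2) = Pow(Rational(-48, 5), 2) = Rational(2304, 25)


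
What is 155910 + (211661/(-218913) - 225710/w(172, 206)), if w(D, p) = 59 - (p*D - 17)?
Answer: 603383934906197/3869944014 ≈ 1.5592e+5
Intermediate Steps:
w(D, p) = 76 - D*p (w(D, p) = 59 - (D*p - 17) = 59 - (-17 + D*p) = 59 + (17 - D*p) = 76 - D*p)
155910 + (211661/(-218913) - 225710/w(172, 206)) = 155910 + (211661/(-218913) - 225710/(76 - 1*172*206)) = 155910 + (211661*(-1/218913) - 225710/(76 - 35432)) = 155910 + (-211661/218913 - 225710/(-35356)) = 155910 + (-211661/218913 - 225710*(-1/35356)) = 155910 + (-211661/218913 + 112855/17678) = 155910 + 20963683457/3869944014 = 603383934906197/3869944014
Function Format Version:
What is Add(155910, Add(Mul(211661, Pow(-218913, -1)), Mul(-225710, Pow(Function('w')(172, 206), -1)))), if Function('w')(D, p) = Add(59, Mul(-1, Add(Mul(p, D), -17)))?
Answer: Rational(603383934906197, 3869944014) ≈ 1.5592e+5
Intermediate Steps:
Function('w')(D, p) = Add(76, Mul(-1, D, p)) (Function('w')(D, p) = Add(59, Mul(-1, Add(Mul(D, p), -17))) = Add(59, Mul(-1, Add(-17, Mul(D, p)))) = Add(59, Add(17, Mul(-1, D, p))) = Add(76, Mul(-1, D, p)))
Add(155910, Add(Mul(211661, Pow(-218913, -1)), Mul(-225710, Pow(Function('w')(172, 206), -1)))) = Add(155910, Add(Mul(211661, Pow(-218913, -1)), Mul(-225710, Pow(Add(76, Mul(-1, 172, 206)), -1)))) = Add(155910, Add(Mul(211661, Rational(-1, 218913)), Mul(-225710, Pow(Add(76, -35432), -1)))) = Add(155910, Add(Rational(-211661, 218913), Mul(-225710, Pow(-35356, -1)))) = Add(155910, Add(Rational(-211661, 218913), Mul(-225710, Rational(-1, 35356)))) = Add(155910, Add(Rational(-211661, 218913), Rational(112855, 17678))) = Add(155910, Rational(20963683457, 3869944014)) = Rational(603383934906197, 3869944014)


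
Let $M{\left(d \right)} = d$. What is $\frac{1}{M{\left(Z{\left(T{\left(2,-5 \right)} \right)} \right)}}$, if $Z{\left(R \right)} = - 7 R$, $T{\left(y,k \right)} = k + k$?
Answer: $\frac{1}{70} \approx 0.014286$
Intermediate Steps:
$T{\left(y,k \right)} = 2 k$
$\frac{1}{M{\left(Z{\left(T{\left(2,-5 \right)} \right)} \right)}} = \frac{1}{\left(-7\right) 2 \left(-5\right)} = \frac{1}{\left(-7\right) \left(-10\right)} = \frac{1}{70}$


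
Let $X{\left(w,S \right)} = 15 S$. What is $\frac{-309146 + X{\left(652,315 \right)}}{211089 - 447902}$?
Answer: $\frac{304421}{236813} \approx 1.2855$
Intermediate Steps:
$\frac{-309146 + X{\left(652,315 \right)}}{211089 - 447902} = \frac{-309146 + 15 \cdot 315}{211089 - 447902} = \frac{-309146 + 4725}{-236813} = \left(-304421\right) \left(- \frac{1}{236813}\right) = \frac{304421}{236813}$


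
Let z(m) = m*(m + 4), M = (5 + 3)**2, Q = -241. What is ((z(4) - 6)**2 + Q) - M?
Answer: 371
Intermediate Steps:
M = 64 (M = 8**2 = 64)
z(m) = m*(4 + m)
((z(4) - 6)**2 + Q) - M = ((4*(4 + 4) - 6)**2 - 241) - 1*64 = ((4*8 - 6)**2 - 241) - 64 = ((32 - 6)**2 - 241) - 64 = (26**2 - 241) - 64 = (676 - 241) - 64 = 435 - 64 = 371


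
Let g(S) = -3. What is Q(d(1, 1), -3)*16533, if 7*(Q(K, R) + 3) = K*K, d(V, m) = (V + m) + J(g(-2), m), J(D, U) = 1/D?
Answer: -301268/7 ≈ -43038.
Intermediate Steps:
d(V, m) = -1/3 + V + m (d(V, m) = (V + m) + 1/(-3) = (V + m) - 1/3 = -1/3 + V + m)
Q(K, R) = -3 + K**2/7 (Q(K, R) = -3 + (K*K)/7 = -3 + K**2/7)
Q(d(1, 1), -3)*16533 = (-3 + (-1/3 + 1 + 1)**2/7)*16533 = (-3 + (5/3)**2/7)*16533 = (-3 + (1/7)*(25/9))*16533 = (-3 + 25/63)*16533 = -164/63*16533 = -301268/7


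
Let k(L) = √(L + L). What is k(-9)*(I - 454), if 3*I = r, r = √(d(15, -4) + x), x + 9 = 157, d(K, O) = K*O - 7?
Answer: -1353*I*√2 ≈ -1913.4*I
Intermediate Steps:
d(K, O) = -7 + K*O
k(L) = √2*√L (k(L) = √(2*L) = √2*√L)
x = 148 (x = -9 + 157 = 148)
r = 9 (r = √((-7 + 15*(-4)) + 148) = √((-7 - 60) + 148) = √(-67 + 148) = √81 = 9)
I = 3 (I = (⅓)*9 = 3)
k(-9)*(I - 454) = (√2*√(-9))*(3 - 454) = (√2*(3*I))*(-451) = (3*I*√2)*(-451) = -1353*I*√2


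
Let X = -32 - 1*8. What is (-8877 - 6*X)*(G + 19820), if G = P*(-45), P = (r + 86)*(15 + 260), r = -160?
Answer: -8080518090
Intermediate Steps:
X = -40 (X = -32 - 8 = -40)
P = -20350 (P = (-160 + 86)*(15 + 260) = -74*275 = -20350)
G = 915750 (G = -20350*(-45) = 915750)
(-8877 - 6*X)*(G + 19820) = (-8877 - 6*(-40))*(915750 + 19820) = (-8877 + 240)*935570 = -8637*935570 = -8080518090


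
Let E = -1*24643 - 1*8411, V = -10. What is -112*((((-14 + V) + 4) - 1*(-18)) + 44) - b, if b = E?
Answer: 28350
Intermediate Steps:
E = -33054 (E = -24643 - 8411 = -33054)
b = -33054
-112*((((-14 + V) + 4) - 1*(-18)) + 44) - b = -112*((((-14 - 10) + 4) - 1*(-18)) + 44) - 1*(-33054) = -112*(((-24 + 4) + 18) + 44) + 33054 = -112*((-20 + 18) + 44) + 33054 = -112*(-2 + 44) + 33054 = -112*42 + 33054 = -4704 + 33054 = 28350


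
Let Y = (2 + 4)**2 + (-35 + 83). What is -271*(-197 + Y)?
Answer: 30623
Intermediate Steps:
Y = 84 (Y = 6**2 + 48 = 36 + 48 = 84)
-271*(-197 + Y) = -271*(-197 + 84) = -271*(-113) = 30623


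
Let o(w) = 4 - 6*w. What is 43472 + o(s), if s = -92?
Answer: 44028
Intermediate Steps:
43472 + o(s) = 43472 + (4 - 6*(-92)) = 43472 + (4 + 552) = 43472 + 556 = 44028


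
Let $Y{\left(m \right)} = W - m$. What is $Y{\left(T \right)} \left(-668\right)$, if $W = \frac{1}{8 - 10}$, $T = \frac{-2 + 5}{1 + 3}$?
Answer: $835$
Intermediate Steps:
$T = \frac{3}{4} \approx 0.75$
$W = - \frac{1}{2}$ ($W = \frac{1}{-2} = - \frac{1}{2} \approx -0.5$)
$Y{\left(m \right)} = - \frac{1}{2} - m$
$Y{\left(T \right)} \left(-668\right) = \left(- \frac{1}{2} - \frac{3}{4}\right) \left(-668\right) = \left(- \frac{5}{4}\right) \left(-668\right) = 835$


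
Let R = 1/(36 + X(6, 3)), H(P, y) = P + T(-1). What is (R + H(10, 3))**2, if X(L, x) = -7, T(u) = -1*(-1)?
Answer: 102400/841 ≈ 121.76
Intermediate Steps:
T(u) = 1
H(P, y) = 1 + P (H(P, y) = P + 1 = 1 + P)
R = 1/29 (R = 1/(36 - 7) = 1/29 ≈ 0.034483)
(R + H(10, 3))**2 = (1/29 + (1 + 10))**2 = (1/29 + 11)**2 = (320/29)**2 = 102400/841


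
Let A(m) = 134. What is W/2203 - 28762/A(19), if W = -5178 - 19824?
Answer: -33356477/147601 ≈ -225.99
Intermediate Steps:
W = -25002
W/2203 - 28762/A(19) = -25002/2203 - 28762/134 = -25002*1/2203 - 28762*1/134 = -25002/2203 - 14381/67 = -33356477/147601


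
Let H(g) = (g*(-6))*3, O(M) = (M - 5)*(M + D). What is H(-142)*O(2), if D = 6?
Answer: -61344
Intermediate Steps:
O(M) = (-5 + M)*(6 + M) (O(M) = (M - 5)*(M + 6) = (-5 + M)*(6 + M))
H(g) = -18*g (H(g) = -6*g*3 = -18*g)
H(-142)*O(2) = (-18*(-142))*(-30 + 2 + 2**2) = 2556*(-30 + 2 + 4) = 2556*(-24) = -61344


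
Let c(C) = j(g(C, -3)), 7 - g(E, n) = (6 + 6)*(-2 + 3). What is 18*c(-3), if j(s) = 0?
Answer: 0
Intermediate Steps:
g(E, n) = -5 (g(E, n) = 7 - (6 + 6)*(-2 + 3) = 7 - 12 = -5)
c(C) = 0
18*c(-3) = 18*0 = 0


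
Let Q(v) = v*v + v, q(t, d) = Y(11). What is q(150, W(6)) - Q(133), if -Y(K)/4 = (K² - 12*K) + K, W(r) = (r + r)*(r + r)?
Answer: -17822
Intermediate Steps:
W(r) = 4*r² (W(r) = (2*r)*(2*r) = 4*r²)
Y(K) = -4*K² + 44*K (Y(K) = -4*((K² - 12*K) + K) = -4*(K² - 11*K) = -4*K² + 44*K)
q(t, d) = 0 (q(t, d) = 4*11*(11 - 1*11) = 4*11*(11 - 11) = 4*11*0 = 0)
Q(v) = v + v² (Q(v) = v² + v = v + v²)
q(150, W(6)) - Q(133) = 0 - 133*(1 + 133) = 0 - 133*134 = 0 - 1*17822 = 0 - 17822 = -17822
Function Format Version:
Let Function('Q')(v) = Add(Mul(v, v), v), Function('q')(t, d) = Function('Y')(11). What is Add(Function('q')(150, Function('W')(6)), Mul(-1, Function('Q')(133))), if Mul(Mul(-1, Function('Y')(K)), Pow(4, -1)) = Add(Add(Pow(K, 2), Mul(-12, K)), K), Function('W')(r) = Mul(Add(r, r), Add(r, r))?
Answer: -17822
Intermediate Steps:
Function('W')(r) = Mul(4, Pow(r, 2)) (Function('W')(r) = Mul(Mul(2, r), Mul(2, r)) = Mul(4, Pow(r, 2)))
Function('Y')(K) = Add(Mul(-4, Pow(K, 2)), Mul(44, K)) (Function('Y')(K) = Mul(-4, Add(Add(Pow(K, 2), Mul(-12, K)), K)) = Mul(-4, Add(Pow(K, 2), Mul(-11, K))) = Add(Mul(-4, Pow(K, 2)), Mul(44, K)))
Function('q')(t, d) = 0 (Function('q')(t, d) = Mul(4, 11, Add(11, Mul(-1, 11))) = Mul(4, 11, Add(11, -11)) = Mul(4, 11, 0) = 0)
Function('Q')(v) = Add(v, Pow(v, 2)) (Function('Q')(v) = Add(Pow(v, 2), v) = Add(v, Pow(v, 2)))
Add(Function('q')(150, Function('W')(6)), Mul(-1, Function('Q')(133))) = Add(0, Mul(-1, Mul(133, Add(1, 133)))) = Add(0, Mul(-1, Mul(133, 134))) = Add(0, Mul(-1, 17822)) = Add(0, -17822) = -17822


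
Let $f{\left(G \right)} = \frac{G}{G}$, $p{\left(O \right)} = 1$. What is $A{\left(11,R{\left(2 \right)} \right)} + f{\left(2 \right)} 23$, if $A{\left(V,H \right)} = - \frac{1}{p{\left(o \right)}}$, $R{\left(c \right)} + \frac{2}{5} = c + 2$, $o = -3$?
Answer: $22$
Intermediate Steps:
$R{\left(c \right)} = \frac{8}{5} + c$ ($R{\left(c \right)} = - \frac{2}{5} + \left(c + 2\right) = - \frac{2}{5} + \left(2 + c\right) = \frac{8}{5} + c$)
$A{\left(V,H \right)} = -1$ ($A{\left(V,H \right)} = - 1^{-1} = \left(-1\right) 1 = -1$)
$f{\left(G \right)} = 1$
$A{\left(11,R{\left(2 \right)} \right)} + f{\left(2 \right)} 23 = -1 + 1 \cdot 23 = -1 + 23 = 22$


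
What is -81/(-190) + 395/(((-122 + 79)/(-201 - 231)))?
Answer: 32425083/8170 ≈ 3968.8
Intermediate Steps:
-81/(-190) + 395/(((-122 + 79)/(-201 - 231))) = -81*(-1/190) + 395/((-43/(-432))) = 81/190 + 395/((-43*(-1/432))) = 81/190 + 395/(43/432) = 81/190 + 395*(432/43) = 81/190 + 170640/43 = 32425083/8170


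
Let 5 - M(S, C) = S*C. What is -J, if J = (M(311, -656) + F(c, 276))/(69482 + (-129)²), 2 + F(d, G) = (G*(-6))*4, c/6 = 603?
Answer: -197395/86123 ≈ -2.2920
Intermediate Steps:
c = 3618 (c = 6*603 = 3618)
M(S, C) = 5 - C*S (M(S, C) = 5 - S*C = 5 - C*S)
F(d, G) = -2 - 24*G (F(d, G) = -2 + (G*(-6))*4 = -2 - 6*G*4 = -2 - 24*G)
J = 197395/86123 (J = ((5 - 1*(-656)*311) + (-2 - 24*276))/(69482 + (-129)²) = ((5 + 204016) + (-2 - 6624))/(69482 + 16641) = (204021 - 6626)/86123 = 197395*(1/86123) = 197395/86123 ≈ 2.2920)
-J = -1*197395/86123 = -197395/86123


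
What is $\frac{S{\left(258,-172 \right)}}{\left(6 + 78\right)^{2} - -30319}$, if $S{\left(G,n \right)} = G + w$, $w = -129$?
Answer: $\frac{129}{37375} \approx 0.0034515$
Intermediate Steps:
$S{\left(G,n \right)} = -129 + G$ ($S{\left(G,n \right)} = G - 129 = -129 + G$)
$\frac{S{\left(258,-172 \right)}}{\left(6 + 78\right)^{2} - -30319} = \frac{-129 + 258}{\left(6 + 78\right)^{2} - -30319} = \frac{129}{84^{2} + 30319} = \frac{129}{7056 + 30319} = \frac{129}{37375}$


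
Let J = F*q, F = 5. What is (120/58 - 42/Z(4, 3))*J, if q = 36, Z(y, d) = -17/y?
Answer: 1060560/493 ≈ 2151.2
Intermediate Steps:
J = 180 (J = 5*36 = 180)
(120/58 - 42/Z(4, 3))*J = (120/58 - 42/((-17/4)))*180 = (120*(1/58) - 42/((-17*1/4)))*180 = (60/29 - 42/(-17/4))*180 = (60/29 - 42*(-4/17))*180 = (60/29 + 168/17)*180 = (5892/493)*180 = 1060560/493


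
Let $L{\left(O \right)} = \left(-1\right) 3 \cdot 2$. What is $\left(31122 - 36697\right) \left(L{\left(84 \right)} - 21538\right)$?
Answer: $120107800$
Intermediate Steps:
$L{\left(O \right)} = -6$ ($L{\left(O \right)} = \left(-3\right) 2 = -6$)
$\left(31122 - 36697\right) \left(L{\left(84 \right)} - 21538\right) = \left(31122 - 36697\right) \left(-6 - 21538\right) = \left(-5575\right) \left(-21544\right) = 120107800$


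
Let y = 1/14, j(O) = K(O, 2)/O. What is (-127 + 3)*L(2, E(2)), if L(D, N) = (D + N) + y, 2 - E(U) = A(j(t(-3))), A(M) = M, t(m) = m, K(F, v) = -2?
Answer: -8866/21 ≈ -422.19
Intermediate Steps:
j(O) = -2/O
E(U) = 4/3 (E(U) = 2 - (-2)/(-3) = 2 - (-2)*(-1)/3 = 2 - 1*⅔ = 2 - ⅔ = 4/3)
y = 1/14 ≈ 0.071429
L(D, N) = 1/14 + D + N (L(D, N) = (D + N) + 1/14 = 1/14 + D + N)
(-127 + 3)*L(2, E(2)) = (-127 + 3)*(1/14 + 2 + 4/3) = -124*143/42 = -8866/21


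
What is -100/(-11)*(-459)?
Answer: -45900/11 ≈ -4172.7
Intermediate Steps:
-100/(-11)*(-459) = -100*(-1/11)*(-459) = (100/11)*(-459) = -45900/11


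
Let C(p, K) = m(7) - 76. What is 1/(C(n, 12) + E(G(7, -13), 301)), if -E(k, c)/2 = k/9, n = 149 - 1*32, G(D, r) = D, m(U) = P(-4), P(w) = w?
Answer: -9/734 ≈ -0.012262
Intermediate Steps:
m(U) = -4
n = 117 (n = 149 - 32 = 117)
E(k, c) = -2*k/9
C(p, K) = -80 (C(p, K) = -4 - 76 = -80)
1/(C(n, 12) + E(G(7, -13), 301)) = 1/(-80 - 2/9*7) = 1/(-80 - 14/9) = 1/(-734/9) = -9/734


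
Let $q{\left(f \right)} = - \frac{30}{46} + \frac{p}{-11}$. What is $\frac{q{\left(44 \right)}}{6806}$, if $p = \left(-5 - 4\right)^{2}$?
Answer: $- \frac{1014}{860959} \approx -0.0011778$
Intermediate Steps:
$p = 81$ ($p = \left(-9\right)^{2} = 81$)
$q{\left(f \right)} = - \frac{2028}{253}$ ($q{\left(f \right)} = - \frac{30}{46} + \frac{81}{-11} = \left(-30\right) \frac{1}{46} + 81 \left(- \frac{1}{11}\right) = - \frac{15}{23} - \frac{81}{11} = - \frac{2028}{253}$)
$\frac{q{\left(44 \right)}}{6806} = - \frac{2028}{253 \cdot 6806} = \left(- \frac{2028}{253}\right) \frac{1}{6806} = - \frac{1014}{860959}$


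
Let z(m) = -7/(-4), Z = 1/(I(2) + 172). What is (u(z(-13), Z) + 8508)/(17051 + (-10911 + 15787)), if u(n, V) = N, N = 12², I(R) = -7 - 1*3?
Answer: 2884/7309 ≈ 0.39458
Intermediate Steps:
I(R) = -10 (I(R) = -7 - 3 = -10)
N = 144
Z = 1/162 (Z = 1/(-10 + 172) = 1/162 ≈ 0.0061728)
z(m) = 7/4 (z(m) = -7*(-¼) = 7/4)
u(n, V) = 144
(u(z(-13), Z) + 8508)/(17051 + (-10911 + 15787)) = (144 + 8508)/(17051 + (-10911 + 15787)) = 8652/(17051 + 4876) = 8652/21927 = 8652*(1/21927) = 2884/7309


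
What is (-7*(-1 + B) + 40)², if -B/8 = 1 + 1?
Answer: 25281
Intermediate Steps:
B = -16 (B = -8*(1 + 1) = -8*2 = -16)
(-7*(-1 + B) + 40)² = (-7*(-1 - 16) + 40)² = (-7*(-17) + 40)² = (119 + 40)² = 159² = 25281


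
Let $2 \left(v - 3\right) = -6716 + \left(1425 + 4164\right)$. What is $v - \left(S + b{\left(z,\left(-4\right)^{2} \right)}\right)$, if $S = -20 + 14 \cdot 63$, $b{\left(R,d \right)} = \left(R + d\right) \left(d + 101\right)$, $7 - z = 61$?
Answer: $\frac{6047}{2} \approx 3023.5$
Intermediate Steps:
$z = -54$ ($z = 7 - 61 = -54$)
$b{\left(R,d \right)} = \left(101 + d\right) \left(R + d\right)$ ($b{\left(R,d \right)} = \left(R + d\right) \left(101 + d\right) = \left(101 + d\right) \left(R + d\right)$)
$S = 862$ ($S = -20 + 882 = 862$)
$v = - \frac{1121}{2}$ ($v = 3 + \frac{-6716 + \left(1425 + 4164\right)}{2} = 3 + \frac{-6716 + 5589}{2} = 3 + \frac{1}{2} \left(-1127\right) = 3 - \frac{1127}{2} = - \frac{1121}{2} \approx -560.5$)
$v - \left(S + b{\left(z,\left(-4\right)^{2} \right)}\right) = - \frac{1121}{2} - \left(862 + \left(\left(\left(-4\right)^{2}\right)^{2} + 101 \left(-54\right) + 101 \left(-4\right)^{2} - 54 \left(-4\right)^{2}\right)\right) = - \frac{1121}{2} - \left(862 + \left(16^{2} - 5454 + 101 \cdot 16 - 864\right)\right) = - \frac{1121}{2} - \left(862 + \left(256 - 5454 + 1616 - 864\right)\right) = - \frac{1121}{2} - \left(862 - 4446\right) = - \frac{1121}{2} - -3584 = - \frac{1121}{2} + 3584 = \frac{6047}{2}$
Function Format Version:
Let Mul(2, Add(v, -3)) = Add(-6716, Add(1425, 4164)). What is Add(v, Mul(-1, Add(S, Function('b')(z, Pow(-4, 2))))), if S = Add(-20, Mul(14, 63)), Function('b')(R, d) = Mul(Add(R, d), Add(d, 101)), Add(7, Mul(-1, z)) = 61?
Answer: Rational(6047, 2) ≈ 3023.5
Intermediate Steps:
z = -54 (z = Add(7, Mul(-1, 61)) = Add(7, -61) = -54)
Function('b')(R, d) = Mul(Add(101, d), Add(R, d)) (Function('b')(R, d) = Mul(Add(R, d), Add(101, d)) = Mul(Add(101, d), Add(R, d)))
S = 862 (S = Add(-20, 882) = 862)
v = Rational(-1121, 2) (v = Add(3, Mul(Rational(1, 2), Add(-6716, Add(1425, 4164)))) = Add(3, Mul(Rational(1, 2), Add(-6716, 5589))) = Add(3, Mul(Rational(1, 2), -1127)) = Add(3, Rational(-1127, 2)) = Rational(-1121, 2) ≈ -560.50)
Add(v, Mul(-1, Add(S, Function('b')(z, Pow(-4, 2))))) = Add(Rational(-1121, 2), Mul(-1, Add(862, Add(Pow(Pow(-4, 2), 2), Mul(101, -54), Mul(101, Pow(-4, 2)), Mul(-54, Pow(-4, 2)))))) = Add(Rational(-1121, 2), Mul(-1, Add(862, Add(Pow(16, 2), -5454, Mul(101, 16), Mul(-54, 16))))) = Add(Rational(-1121, 2), Mul(-1, Add(862, Add(256, -5454, 1616, -864)))) = Add(Rational(-1121, 2), Mul(-1, Add(862, -4446))) = Add(Rational(-1121, 2), Mul(-1, -3584)) = Add(Rational(-1121, 2), 3584) = Rational(6047, 2)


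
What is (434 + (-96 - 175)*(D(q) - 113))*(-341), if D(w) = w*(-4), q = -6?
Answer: -8372573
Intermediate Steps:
D(w) = -4*w
(434 + (-96 - 175)*(D(q) - 113))*(-341) = (434 + (-96 - 175)*(-4*(-6) - 113))*(-341) = (434 - 271*(24 - 113))*(-341) = (434 - 271*(-89))*(-341) = (434 + 24119)*(-341) = 24553*(-341) = -8372573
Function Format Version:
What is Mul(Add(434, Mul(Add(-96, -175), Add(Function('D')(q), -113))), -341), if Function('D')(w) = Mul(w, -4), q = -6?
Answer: -8372573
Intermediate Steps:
Function('D')(w) = Mul(-4, w)
Mul(Add(434, Mul(Add(-96, -175), Add(Function('D')(q), -113))), -341) = Mul(Add(434, Mul(Add(-96, -175), Add(Mul(-4, -6), -113))), -341) = Mul(Add(434, Mul(-271, Add(24, -113))), -341) = Mul(Add(434, Mul(-271, -89)), -341) = Mul(Add(434, 24119), -341) = Mul(24553, -341) = -8372573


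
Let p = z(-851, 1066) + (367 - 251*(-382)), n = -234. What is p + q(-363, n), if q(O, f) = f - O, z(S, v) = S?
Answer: 95527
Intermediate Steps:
p = 95398 (p = -851 + (367 - 251*(-382)) = -851 + (367 + 95882) = -851 + 96249 = 95398)
p + q(-363, n) = 95398 + (-234 - 1*(-363)) = 95398 + (-234 + 363) = 95398 + 129 = 95527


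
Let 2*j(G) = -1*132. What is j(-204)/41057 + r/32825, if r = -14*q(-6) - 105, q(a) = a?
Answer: -3028647/1347696025 ≈ -0.0022473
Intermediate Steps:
j(G) = -66 (j(G) = (-1*132)/2 = (½)*(-132) = -66)
r = -21 (r = -14*(-6) - 105 = 84 - 105 = -21)
j(-204)/41057 + r/32825 = -66/41057 - 21/32825 = -3028647/1347696025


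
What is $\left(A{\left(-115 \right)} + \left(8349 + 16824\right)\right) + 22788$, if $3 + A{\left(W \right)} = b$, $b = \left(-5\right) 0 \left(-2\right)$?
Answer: $47958$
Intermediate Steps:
$b = 0$ ($b = 0 \left(-2\right) = 0$)
$A{\left(W \right)} = -3$ ($A{\left(W \right)} = -3 + 0 = -3$)
$\left(A{\left(-115 \right)} + \left(8349 + 16824\right)\right) + 22788 = \left(-3 + \left(8349 + 16824\right)\right) + 22788 = \left(-3 + 25173\right) + 22788 = 25170 + 22788 = 47958$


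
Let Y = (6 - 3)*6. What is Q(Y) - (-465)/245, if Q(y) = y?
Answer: 975/49 ≈ 19.898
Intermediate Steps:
Y = 18 (Y = 3*6 = 18)
Q(Y) - (-465)/245 = 18 - (-465)/245 = 18 - 1*(-93/49) = 18 + 93/49 = 975/49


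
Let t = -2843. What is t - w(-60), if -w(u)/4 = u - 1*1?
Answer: -3087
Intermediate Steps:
w(u) = 4 - 4*u (w(u) = -4*(u - 1*1) = -4*(u - 1) = -4*(-1 + u) = 4 - 4*u)
t - w(-60) = -2843 - (4 - 4*(-60)) = -2843 - (4 + 240) = -2843 - 1*244 = -2843 - 244 = -3087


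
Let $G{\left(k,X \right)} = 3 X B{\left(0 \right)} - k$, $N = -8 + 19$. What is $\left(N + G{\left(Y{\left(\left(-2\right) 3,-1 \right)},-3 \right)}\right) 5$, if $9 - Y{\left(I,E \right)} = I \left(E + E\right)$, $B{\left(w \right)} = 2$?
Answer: $-20$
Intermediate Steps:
$Y{\left(I,E \right)} = 9 - 2 E I$ ($Y{\left(I,E \right)} = 9 - I \left(E + E\right) = 9 - I 2 E = 9 - 2 E I$)
$N = 11$
$G{\left(k,X \right)} = - k + 6 X$ ($G{\left(k,X \right)} = 3 X 2 - k = 6 X - k = - k + 6 X$)
$\left(N + G{\left(Y{\left(\left(-2\right) 3,-1 \right)},-3 \right)}\right) 5 = \left(11 - \left(27 - - 2 \left(\left(-2\right) 3\right)\right)\right) 5 = \left(11 - \left(27 - \left(-2\right) \left(-6\right)\right)\right) 5 = \left(11 - 15\right) 5 = \left(-4\right) 5 = -20$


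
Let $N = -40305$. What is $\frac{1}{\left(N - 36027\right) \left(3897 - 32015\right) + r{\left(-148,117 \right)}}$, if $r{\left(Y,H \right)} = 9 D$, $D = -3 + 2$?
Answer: $\frac{1}{2146303167} \approx 4.6592 \cdot 10^{-10}$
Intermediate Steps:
$D = -1$
$r{\left(Y,H \right)} = -9$ ($r{\left(Y,H \right)} = 9 \left(-1\right) = -9$)
$\frac{1}{\left(N - 36027\right) \left(3897 - 32015\right) + r{\left(-148,117 \right)}} = \frac{1}{\left(-40305 - 36027\right) \left(3897 - 32015\right) - 9} = \frac{1}{\left(-76332\right) \left(-28118\right) - 9} = \frac{1}{2146303176 - 9} = \frac{1}{2146303167}$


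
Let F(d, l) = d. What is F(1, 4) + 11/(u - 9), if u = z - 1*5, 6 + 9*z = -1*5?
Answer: 38/137 ≈ 0.27737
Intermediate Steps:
z = -11/9 (z = -2/3 + (-1*5)/9 = -2/3 + (1/9)*(-5) = -2/3 - 5/9 = -11/9 ≈ -1.2222)
u = -56/9 (u = -11/9 - 1*5 = -11/9 - 5 = -56/9 ≈ -6.2222)
F(1, 4) + 11/(u - 9) = 1 + 11/(-56/9 - 9) = 1 + 11/(-137/9) = 1 + 11*(-9/137) = 1 - 99/137 = 38/137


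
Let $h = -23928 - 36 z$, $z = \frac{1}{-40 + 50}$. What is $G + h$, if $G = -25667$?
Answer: $- \frac{247993}{5} \approx -49599.0$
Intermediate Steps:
$z = \frac{1}{10} \approx 0.1$
$h = - \frac{119658}{5}$ ($h = -23928 - \frac{18}{5} = - \frac{119658}{5} \approx -23932.0$)
$G + h = -25667 - \frac{119658}{5} = - \frac{247993}{5}$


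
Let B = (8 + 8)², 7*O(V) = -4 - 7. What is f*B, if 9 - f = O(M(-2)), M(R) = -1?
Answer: 18944/7 ≈ 2706.3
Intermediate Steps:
O(V) = -11/7 (O(V) = (-4 - 7)/7 = (⅐)*(-11) = -11/7)
f = 74/7 (f = 9 - 1*(-11/7) = 9 + 11/7 = 74/7 ≈ 10.571)
B = 256 (B = 16² = 256)
f*B = (74/7)*256 = 18944/7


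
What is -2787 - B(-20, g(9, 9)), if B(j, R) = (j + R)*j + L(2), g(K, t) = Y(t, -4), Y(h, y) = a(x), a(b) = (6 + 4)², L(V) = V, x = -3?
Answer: -1189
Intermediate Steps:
a(b) = 100 (a(b) = 10² = 100)
Y(h, y) = 100
g(K, t) = 100
B(j, R) = 2 + j*(R + j) (B(j, R) = (j + R)*j + 2 = (R + j)*j + 2 = j*(R + j) + 2 = 2 + j*(R + j))
-2787 - B(-20, g(9, 9)) = -2787 - (2 + (-20)² + 100*(-20)) = -2787 - (2 + 400 - 2000) = -2787 - 1*(-1598) = -2787 + 1598 = -1189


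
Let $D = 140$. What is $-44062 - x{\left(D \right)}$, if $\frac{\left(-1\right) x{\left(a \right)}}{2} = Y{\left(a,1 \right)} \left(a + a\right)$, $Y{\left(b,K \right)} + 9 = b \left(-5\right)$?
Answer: $-441102$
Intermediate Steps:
$Y{\left(b,K \right)} = -9 - 5 b$ ($Y{\left(b,K \right)} = -9 + b \left(-5\right) = -9 - 5 b$)
$x{\left(a \right)} = - 4 a \left(-9 - 5 a\right)$ ($x{\left(a \right)} = - 2 \left(-9 - 5 a\right) \left(a + a\right) = - 2 \left(-9 - 5 a\right) 2 a = - 2 \cdot 2 a \left(-9 - 5 a\right) = - 4 a \left(-9 - 5 a\right)$)
$-44062 - x{\left(D \right)} = -44062 - 4 \cdot 140 \left(9 + 5 \cdot 140\right) = -44062 - 4 \cdot 140 \left(9 + 700\right) = -44062 - 4 \cdot 140 \cdot 709 = -44062 - 397040 = -441102$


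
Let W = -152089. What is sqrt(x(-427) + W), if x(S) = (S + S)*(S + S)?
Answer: sqrt(577227) ≈ 759.75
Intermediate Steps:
x(S) = 4*S**2 (x(S) = (2*S)*(2*S) = 4*S**2)
sqrt(x(-427) + W) = sqrt(4*(-427)**2 - 152089) = sqrt(4*182329 - 152089) = sqrt(729316 - 152089) = sqrt(577227)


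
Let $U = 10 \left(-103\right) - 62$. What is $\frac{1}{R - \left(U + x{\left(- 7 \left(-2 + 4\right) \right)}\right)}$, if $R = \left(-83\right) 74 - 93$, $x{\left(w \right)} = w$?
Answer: $- \frac{1}{5129} \approx -0.00019497$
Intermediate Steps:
$U = -1092$ ($U = -1030 - 62 = -1092$)
$R = -6235$ ($R = -6142 - 93 = -6235$)
$\frac{1}{R - \left(U + x{\left(- 7 \left(-2 + 4\right) \right)}\right)} = \frac{1}{-6235 - \left(-1092 - 7 \left(-2 + 4\right)\right)} = \frac{1}{-6235 - \left(-1092 - 14\right)} = \frac{1}{-6235 - -1106} = \frac{1}{-6235 + 1106} = \frac{1}{-5129} = - \frac{1}{5129}$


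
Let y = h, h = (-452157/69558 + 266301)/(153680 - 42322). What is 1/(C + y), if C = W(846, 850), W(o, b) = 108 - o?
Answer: -2581946588/1899302277677 ≈ -0.0013594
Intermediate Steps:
C = -738 (C = 108 - 1*846 = 108 - 846 = -738)
h = 6174304267/2581946588 (h = (-452157*1/69558 + 266301)/111358 = (-150719/23186 + 266301)*(1/111358) = (6174304267/23186)*(1/111358) = 6174304267/2581946588 ≈ 2.3913)
y = 6174304267/2581946588 ≈ 2.3913
1/(C + y) = 1/(-738 + 6174304267/2581946588) = 1/(-1899302277677/2581946588) = -2581946588/1899302277677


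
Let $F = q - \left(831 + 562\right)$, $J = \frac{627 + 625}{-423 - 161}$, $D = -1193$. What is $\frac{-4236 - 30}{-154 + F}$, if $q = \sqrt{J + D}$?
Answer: $\frac{963527292}{349583005} + \frac{4266 i \sqrt{25475686}}{349583005} \approx 2.7562 + 0.061593 i$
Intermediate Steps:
$J = - \frac{313}{146}$ ($J = \frac{1252}{-584} = 1252 \left(- \frac{1}{584}\right) = - \frac{313}{146} \approx -2.1438$)
$q = \frac{i \sqrt{25475686}}{146}$ ($q = \sqrt{- \frac{313}{146} - 1193} = \sqrt{- \frac{174491}{146}} = \frac{i \sqrt{25475686}}{146} \approx 34.571 i$)
$F = -1393 + \frac{i \sqrt{25475686}}{146}$ ($F = \frac{i \sqrt{25475686}}{146} - \left(831 + 562\right) = \frac{i \sqrt{25475686}}{146} - 1393 = -1393 + \frac{i \sqrt{25475686}}{146} \approx -1393.0 + 34.571 i$)
$\frac{-4236 - 30}{-154 + F} = \frac{-4236 - 30}{-154 - \left(1393 - \frac{i \sqrt{25475686}}{146}\right)} = - \frac{4266}{-1547 + \frac{i \sqrt{25475686}}{146}}$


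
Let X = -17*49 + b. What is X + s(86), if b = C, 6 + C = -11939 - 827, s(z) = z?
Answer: -13519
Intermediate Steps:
C = -12772 (C = -6 + (-11939 - 827) = -6 - 12766 = -12772)
b = -12772
X = -13605 (X = -17*49 - 12772 = -833 - 12772 = -13605)
X + s(86) = -13605 + 86 = -13519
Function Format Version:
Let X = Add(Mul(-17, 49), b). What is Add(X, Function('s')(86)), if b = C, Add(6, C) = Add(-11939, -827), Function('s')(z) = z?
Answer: -13519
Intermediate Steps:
C = -12772 (C = Add(-6, Add(-11939, -827)) = Add(-6, -12766) = -12772)
b = -12772
X = -13605 (X = Add(Mul(-17, 49), -12772) = Add(-833, -12772) = -13605)
Add(X, Function('s')(86)) = Add(-13605, 86) = -13519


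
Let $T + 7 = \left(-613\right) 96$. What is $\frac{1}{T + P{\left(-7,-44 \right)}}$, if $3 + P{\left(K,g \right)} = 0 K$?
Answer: $- \frac{1}{58858} \approx -1.699 \cdot 10^{-5}$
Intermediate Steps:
$P{\left(K,g \right)} = -3$ ($P{\left(K,g \right)} = -3 + 0 K = -3 + 0 = -3$)
$T = -58855$ ($T = -7 - 58848 = -58855$)
$\frac{1}{T + P{\left(-7,-44 \right)}} = \frac{1}{-58855 - 3} = \frac{1}{-58858} = - \frac{1}{58858}$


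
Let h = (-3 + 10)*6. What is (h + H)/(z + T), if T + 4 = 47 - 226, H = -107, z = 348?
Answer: -13/33 ≈ -0.39394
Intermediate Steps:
h = 42 (h = 7*6 = 42)
T = -183 (T = -4 + (47 - 226) = -4 - 179 = -183)
(h + H)/(z + T) = (42 - 107)/(348 - 183) = -65/165 = -65*1/165 = -13/33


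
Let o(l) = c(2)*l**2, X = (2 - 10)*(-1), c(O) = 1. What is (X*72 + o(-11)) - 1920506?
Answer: -1919809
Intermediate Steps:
X = 8 (X = -8*(-1) = 8)
o(l) = l**2 (o(l) = 1*l**2 = l**2)
(X*72 + o(-11)) - 1920506 = (8*72 + (-11)**2) - 1920506 = (576 + 121) - 1920506 = 697 - 1920506 = -1919809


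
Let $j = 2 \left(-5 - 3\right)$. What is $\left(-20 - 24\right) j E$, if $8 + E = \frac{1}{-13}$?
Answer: $- \frac{73920}{13} \approx -5686.2$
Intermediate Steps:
$E = - \frac{105}{13}$ ($E = -8 + \frac{1}{-13} = -8 - \frac{1}{13} = - \frac{105}{13} \approx -8.0769$)
$j = -16$ ($j = 2 \left(-5 - 3\right) = 2 \left(-8\right) = -16$)
$\left(-20 - 24\right) j E = \left(-20 - 24\right) \left(-16\right) \left(- \frac{105}{13}\right) = \left(-44\right) \left(-16\right) \left(- \frac{105}{13}\right) = 704 \left(- \frac{105}{13}\right) = - \frac{73920}{13}$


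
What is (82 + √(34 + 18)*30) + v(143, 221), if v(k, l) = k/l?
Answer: 1405/17 + 60*√13 ≈ 298.98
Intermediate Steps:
(82 + √(34 + 18)*30) + v(143, 221) = (82 + √(34 + 18)*30) + 143/221 = (82 + √52*30) + 143*(1/221) = (82 + (2*√13)*30) + 11/17 = (82 + 60*√13) + 11/17 = 1405/17 + 60*√13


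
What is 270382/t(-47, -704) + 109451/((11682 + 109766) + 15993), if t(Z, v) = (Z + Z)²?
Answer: 19064340749/607214338 ≈ 31.396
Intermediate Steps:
t(Z, v) = 4*Z² (t(Z, v) = (2*Z)² = 4*Z²)
270382/t(-47, -704) + 109451/((11682 + 109766) + 15993) = 270382/((4*(-47)²)) + 109451/((11682 + 109766) + 15993) = 270382/((4*2209)) + 109451/(121448 + 15993) = 270382/8836 + 109451/137441 = 270382*(1/8836) + 109451*(1/137441) = 135191/4418 + 109451/137441 = 19064340749/607214338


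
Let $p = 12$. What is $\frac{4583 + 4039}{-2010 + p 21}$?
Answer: $- \frac{1437}{293} \approx -4.9044$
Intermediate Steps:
$\frac{4583 + 4039}{-2010 + p 21} = \frac{4583 + 4039}{-2010 + 12 \cdot 21} = \frac{8622}{-2010 + 252} = \frac{8622}{-1758} = 8622 \left(- \frac{1}{1758}\right) = - \frac{1437}{293}$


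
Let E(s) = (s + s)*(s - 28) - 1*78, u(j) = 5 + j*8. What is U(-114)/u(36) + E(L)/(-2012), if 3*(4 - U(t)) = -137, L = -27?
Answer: -560570/442137 ≈ -1.2679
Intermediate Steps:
U(t) = 149/3 (U(t) = 4 - 1/3*(-137) = 4 + 137/3 = 149/3)
u(j) = 5 + 8*j
E(s) = -78 + 2*s*(-28 + s) (E(s) = (2*s)*(-28 + s) - 78 = 2*s*(-28 + s) - 78 = -78 + 2*s*(-28 + s))
U(-114)/u(36) + E(L)/(-2012) = 149/(3*(5 + 8*36)) + (-78 - 56*(-27) + 2*(-27)**2)/(-2012) = 149/(3*(5 + 288)) + (-78 + 1512 + 2*729)*(-1/2012) = (149/3)/293 + (-78 + 1512 + 1458)*(-1/2012) = (149/3)*(1/293) + 2892*(-1/2012) = 149/879 - 723/503 = -560570/442137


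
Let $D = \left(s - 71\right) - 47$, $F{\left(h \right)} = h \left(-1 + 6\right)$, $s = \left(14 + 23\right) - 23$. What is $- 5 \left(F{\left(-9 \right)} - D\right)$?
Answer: $-295$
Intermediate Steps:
$s = 14$ ($s = 37 - 23 = 14$)
$F{\left(h \right)} = 5 h$ ($F{\left(h \right)} = h 5 = 5 h$)
$D = -104$ ($D = \left(14 - 71\right) - 47 = -57 - 47 = -104$)
$- 5 \left(F{\left(-9 \right)} - D\right) = - 5 \left(5 \left(-9\right) - -104\right) = - 5 \left(-45 + 104\right) = \left(-5\right) 59 = -295$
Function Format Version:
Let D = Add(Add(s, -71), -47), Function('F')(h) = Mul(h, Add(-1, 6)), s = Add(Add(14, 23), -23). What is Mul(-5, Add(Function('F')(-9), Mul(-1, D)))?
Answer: -295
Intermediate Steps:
s = 14 (s = Add(37, -23) = 14)
Function('F')(h) = Mul(5, h) (Function('F')(h) = Mul(h, 5) = Mul(5, h))
D = -104 (D = Add(Add(14, -71), -47) = Add(-57, -47) = -104)
Mul(-5, Add(Function('F')(-9), Mul(-1, D))) = Mul(-5, Add(Mul(5, -9), Mul(-1, -104))) = Mul(-5, Add(-45, 104)) = Mul(-5, 59) = -295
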